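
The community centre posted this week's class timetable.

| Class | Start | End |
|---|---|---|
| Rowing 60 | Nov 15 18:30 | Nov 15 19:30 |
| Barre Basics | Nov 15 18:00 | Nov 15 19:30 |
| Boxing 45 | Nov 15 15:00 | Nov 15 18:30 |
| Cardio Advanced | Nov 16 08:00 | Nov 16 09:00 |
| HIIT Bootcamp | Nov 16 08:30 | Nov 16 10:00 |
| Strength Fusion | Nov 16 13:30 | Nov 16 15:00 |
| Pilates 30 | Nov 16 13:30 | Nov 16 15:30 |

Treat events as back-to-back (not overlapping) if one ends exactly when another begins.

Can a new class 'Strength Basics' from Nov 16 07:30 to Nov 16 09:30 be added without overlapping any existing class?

Boxing 45: ends Nov 15 18:30 at or before Strength Basics starts Nov 16 07:30 → clear.
Barre Basics: ends Nov 15 19:30 at or before Strength Basics starts Nov 16 07:30 → clear.
Rowing 60: ends Nov 15 19:30 at or before Strength Basics starts Nov 16 07:30 → clear.
Cardio Advanced: starts Nov 16 08:00 before Strength Basics ends Nov 16 09:30, and ends Nov 16 09:00 after Strength Basics starts Nov 16 07:30 → overlap.
HIIT Bootcamp: starts Nov 16 08:30 before Strength Basics ends Nov 16 09:30, and ends Nov 16 10:00 after Strength Basics starts Nov 16 07:30 → overlap.
Strength Fusion: starts Nov 16 13:30 at or after Strength Basics ends Nov 16 09:30 → clear.
Pilates 30: starts Nov 16 13:30 at or after Strength Basics ends Nov 16 09:30 → clear.
Strength Basics overlaps Cardio Advanced, HIIT Bootcamp.

No — it overlaps Cardio Advanced, HIIT Bootcamp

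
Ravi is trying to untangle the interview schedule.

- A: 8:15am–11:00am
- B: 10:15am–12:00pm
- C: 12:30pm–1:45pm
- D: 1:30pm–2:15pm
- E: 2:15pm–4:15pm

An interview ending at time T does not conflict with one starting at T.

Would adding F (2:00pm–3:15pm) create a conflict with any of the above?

Yes — it overlaps D, E

A: ends 11:00am at or before F starts 2:00pm → clear.
B: ends 12:00pm at or before F starts 2:00pm → clear.
C: ends 1:45pm at or before F starts 2:00pm → clear.
D: starts 1:30pm before F ends 3:15pm, and ends 2:15pm after F starts 2:00pm → overlap.
E: starts 2:15pm before F ends 3:15pm, and ends 4:15pm after F starts 2:00pm → overlap.
F overlaps D, E.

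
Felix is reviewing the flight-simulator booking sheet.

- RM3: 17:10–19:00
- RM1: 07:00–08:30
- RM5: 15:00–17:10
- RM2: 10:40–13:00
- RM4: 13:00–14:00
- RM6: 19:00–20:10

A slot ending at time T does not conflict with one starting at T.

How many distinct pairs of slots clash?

Sorted by start: RM1, RM2, RM4, RM5, RM3, RM6.
RM2 starts after RM1 ends; RM1 is clear from here.
RM4 starts exactly when RM2 ends (back-to-back, no overlap); RM2 is clear from here.
RM5 starts after RM4 ends; RM4 is clear from here.
RM3 starts exactly when RM5 ends (back-to-back, no overlap); RM5 is clear from here.
RM6 starts exactly when RM3 ends (back-to-back, no overlap).
No pair overlaps.

0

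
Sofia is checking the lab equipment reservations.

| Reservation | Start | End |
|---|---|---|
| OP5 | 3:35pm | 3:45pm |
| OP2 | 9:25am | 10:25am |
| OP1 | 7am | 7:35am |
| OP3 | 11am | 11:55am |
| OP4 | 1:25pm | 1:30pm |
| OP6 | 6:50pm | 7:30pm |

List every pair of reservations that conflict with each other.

no conflicts

Sorted by start: OP1, OP2, OP3, OP4, OP5, OP6.
OP2 starts after OP1 ends, so OP1 has no further overlaps.
OP3 starts after OP2 ends, so OP2 has no further overlaps.
OP4 starts after OP3 ends, so OP3 has no further overlaps.
OP5 starts after OP4 ends, so OP4 has no further overlaps.
OP6 starts after OP5 ends.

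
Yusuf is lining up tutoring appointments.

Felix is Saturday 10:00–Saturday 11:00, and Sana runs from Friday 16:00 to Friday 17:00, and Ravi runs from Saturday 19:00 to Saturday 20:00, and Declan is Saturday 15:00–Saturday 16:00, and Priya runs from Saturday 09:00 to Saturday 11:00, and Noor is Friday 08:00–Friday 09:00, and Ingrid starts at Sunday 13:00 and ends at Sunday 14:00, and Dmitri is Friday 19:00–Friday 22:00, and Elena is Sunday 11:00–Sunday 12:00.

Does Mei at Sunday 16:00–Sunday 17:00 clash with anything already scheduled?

Noor: ends Friday 09:00 at or before Mei starts Sunday 16:00 → clear.
Sana: ends Friday 17:00 at or before Mei starts Sunday 16:00 → clear.
Dmitri: ends Friday 22:00 at or before Mei starts Sunday 16:00 → clear.
Priya: ends Saturday 11:00 at or before Mei starts Sunday 16:00 → clear.
Felix: ends Saturday 11:00 at or before Mei starts Sunday 16:00 → clear.
Declan: ends Saturday 16:00 at or before Mei starts Sunday 16:00 → clear.
Ravi: ends Saturday 20:00 at or before Mei starts Sunday 16:00 → clear.
Elena: ends Sunday 12:00 at or before Mei starts Sunday 16:00 → clear.
Ingrid: ends Sunday 14:00 at or before Mei starts Sunday 16:00 → clear.

No — it doesn't clash with anything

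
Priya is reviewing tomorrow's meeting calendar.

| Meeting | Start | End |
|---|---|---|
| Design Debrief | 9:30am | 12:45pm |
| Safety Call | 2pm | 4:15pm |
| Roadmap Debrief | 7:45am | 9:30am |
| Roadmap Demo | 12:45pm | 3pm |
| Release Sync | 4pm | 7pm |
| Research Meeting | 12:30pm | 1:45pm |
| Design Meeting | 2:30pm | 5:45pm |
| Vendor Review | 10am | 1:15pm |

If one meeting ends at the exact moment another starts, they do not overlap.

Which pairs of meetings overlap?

Two intervals overlap when each starts before the other ends.
Sorted by start: Roadmap Debrief, Design Debrief, Vendor Review, Research Meeting, Roadmap Demo, Safety Call, Design Meeting, Release Sync.
Design Debrief starts exactly when Roadmap Debrief ends (back-to-back, no overlap), so Roadmap Debrief has no further overlaps.
Vendor Review starts before Design Debrief ends → Design Debrief and Vendor Review overlap.
Research Meeting starts before Design Debrief ends → Design Debrief and Research Meeting overlap.
Roadmap Demo starts exactly when Design Debrief ends (back-to-back, no overlap), so Design Debrief has no further overlaps.
Research Meeting starts before Vendor Review ends → Vendor Review and Research Meeting overlap.
Roadmap Demo starts before Vendor Review ends → Vendor Review and Roadmap Demo overlap.
Safety Call starts after Vendor Review ends, so Vendor Review has no further overlaps.
Roadmap Demo starts before Research Meeting ends → Research Meeting and Roadmap Demo overlap.
Safety Call starts after Research Meeting ends, so Research Meeting has no further overlaps.
Safety Call starts before Roadmap Demo ends → Roadmap Demo and Safety Call overlap.
Design Meeting starts before Roadmap Demo ends → Roadmap Demo and Design Meeting overlap.
Release Sync starts after Roadmap Demo ends.
Design Meeting starts before Safety Call ends → Safety Call and Design Meeting overlap.
Release Sync starts before Safety Call ends → Safety Call and Release Sync overlap.
Release Sync starts before Design Meeting ends → Design Meeting and Release Sync overlap.

Design Debrief & Research Meeting, Design Debrief & Vendor Review, Design Meeting & Release Sync, Design Meeting & Roadmap Demo, Design Meeting & Safety Call, Release Sync & Safety Call, Research Meeting & Roadmap Demo, Research Meeting & Vendor Review, Roadmap Demo & Safety Call, Roadmap Demo & Vendor Review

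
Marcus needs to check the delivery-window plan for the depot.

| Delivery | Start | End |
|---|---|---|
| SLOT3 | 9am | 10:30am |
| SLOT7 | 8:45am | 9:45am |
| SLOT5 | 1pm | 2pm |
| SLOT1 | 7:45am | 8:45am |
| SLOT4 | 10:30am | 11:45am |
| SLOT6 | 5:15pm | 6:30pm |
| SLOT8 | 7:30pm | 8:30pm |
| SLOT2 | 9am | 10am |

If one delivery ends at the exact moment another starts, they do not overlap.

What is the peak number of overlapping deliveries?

3

Walk through starts and ends in time order (an end at T is processed before a start at T):
7:45am start SLOT1 → 1
8:45am end SLOT1 → 0
8:45am start SLOT7 → 1
9am start SLOT2 → 2
9am start SLOT3 → 3
9:45am end SLOT7 → 2
10am end SLOT2 → 1
10:30am end SLOT3 → 0
10:30am start SLOT4 → 1
11:45am end SLOT4 → 0
1pm start SLOT5 → 1
2pm end SLOT5 → 0
5:15pm start SLOT6 → 1
6:30pm end SLOT6 → 0
7:30pm start SLOT8 → 1
8:30pm end SLOT8 → 0
Peak is 3, at 9am (SLOT2, SLOT3, SLOT7).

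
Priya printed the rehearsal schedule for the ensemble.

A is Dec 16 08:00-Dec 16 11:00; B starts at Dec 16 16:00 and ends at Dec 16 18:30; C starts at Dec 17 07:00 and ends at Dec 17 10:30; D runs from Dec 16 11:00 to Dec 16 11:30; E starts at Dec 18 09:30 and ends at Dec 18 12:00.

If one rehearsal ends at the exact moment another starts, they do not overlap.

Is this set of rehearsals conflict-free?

Sorted by start: A, D, B, C, E.
D starts exactly when A ends (back-to-back, no overlap); A is clear from here.
B starts after D ends; D is clear from here.
C starts after B ends; B is clear from here.
E starts after C ends.
Every pair is clear; the schedule has no overlaps.

Yes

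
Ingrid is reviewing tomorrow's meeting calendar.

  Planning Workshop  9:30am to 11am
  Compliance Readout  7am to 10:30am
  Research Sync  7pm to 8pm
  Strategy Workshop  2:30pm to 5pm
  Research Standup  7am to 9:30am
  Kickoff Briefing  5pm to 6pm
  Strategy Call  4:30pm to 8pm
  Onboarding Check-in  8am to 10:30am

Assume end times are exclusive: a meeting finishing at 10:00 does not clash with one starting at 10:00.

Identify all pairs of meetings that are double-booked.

Compliance Readout & Onboarding Check-in, Compliance Readout & Planning Workshop, Compliance Readout & Research Standup, Kickoff Briefing & Strategy Call, Onboarding Check-in & Planning Workshop, Onboarding Check-in & Research Standup, Research Sync & Strategy Call, Strategy Call & Strategy Workshop

Sorted by start: Compliance Readout, Research Standup, Onboarding Check-in, Planning Workshop, Strategy Workshop, Strategy Call, Kickoff Briefing, Research Sync.
Research Standup starts before Compliance Readout ends → Compliance Readout and Research Standup overlap.
Onboarding Check-in starts before Compliance Readout ends → Compliance Readout and Onboarding Check-in overlap.
Planning Workshop starts before Compliance Readout ends → Compliance Readout and Planning Workshop overlap.
Strategy Workshop starts after Compliance Readout ends — done with Compliance Readout.
Onboarding Check-in starts before Research Standup ends → Research Standup and Onboarding Check-in overlap.
Planning Workshop starts exactly when Research Standup ends (back-to-back, no overlap) — done with Research Standup.
Planning Workshop starts before Onboarding Check-in ends → Onboarding Check-in and Planning Workshop overlap.
Strategy Workshop starts after Onboarding Check-in ends — done with Onboarding Check-in.
Strategy Workshop starts after Planning Workshop ends — done with Planning Workshop.
Strategy Call starts before Strategy Workshop ends → Strategy Workshop and Strategy Call overlap.
Kickoff Briefing starts exactly when Strategy Workshop ends (back-to-back, no overlap) — done with Strategy Workshop.
Kickoff Briefing starts before Strategy Call ends → Strategy Call and Kickoff Briefing overlap.
Research Sync starts before Strategy Call ends → Strategy Call and Research Sync overlap.
Research Sync starts after Kickoff Briefing ends.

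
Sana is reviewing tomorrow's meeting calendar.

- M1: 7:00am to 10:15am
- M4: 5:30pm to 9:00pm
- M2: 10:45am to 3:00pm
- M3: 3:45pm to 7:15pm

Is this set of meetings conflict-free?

Sorted by start: M1, M2, M3, M4.
M2 starts after M1 ends; M1 is clear from here.
M3 starts after M2 ends; M2 is clear from here.
M4 starts before M3 ends → M3 and M4 overlap.
That's a conflict, so the schedule is not conflict-free.

No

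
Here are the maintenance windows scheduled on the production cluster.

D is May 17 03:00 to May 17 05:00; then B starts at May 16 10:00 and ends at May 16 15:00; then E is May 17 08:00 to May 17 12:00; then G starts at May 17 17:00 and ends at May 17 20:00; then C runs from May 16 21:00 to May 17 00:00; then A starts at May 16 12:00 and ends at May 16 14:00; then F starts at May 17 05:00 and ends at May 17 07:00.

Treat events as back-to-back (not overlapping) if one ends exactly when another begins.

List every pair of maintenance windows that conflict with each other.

Sorted by start: B, A, C, D, F, E, G.
A starts before B ends → B and A overlap.
C starts after B ends, so nothing later overlaps B either.
C starts after A ends, so nothing later overlaps A either.
D starts after C ends, so nothing later overlaps C either.
F starts exactly when D ends (back-to-back, no overlap), so nothing later overlaps D either.
E starts after F ends, so nothing later overlaps F either.
G starts after E ends.

A & B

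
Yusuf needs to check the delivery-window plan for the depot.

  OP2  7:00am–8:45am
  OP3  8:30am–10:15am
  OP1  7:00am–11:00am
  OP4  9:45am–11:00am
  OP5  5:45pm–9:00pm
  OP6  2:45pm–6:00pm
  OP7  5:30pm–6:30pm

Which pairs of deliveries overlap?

Sorted by start: OP1, OP2, OP3, OP4, OP6, OP7, OP5.
OP2 starts before OP1 ends → OP1 and OP2 overlap.
OP3 starts before OP1 ends → OP1 and OP3 overlap.
OP4 starts before OP1 ends → OP1 and OP4 overlap.
OP6 starts after OP1 ends — done with OP1.
OP3 starts before OP2 ends → OP2 and OP3 overlap.
OP4 starts after OP2 ends — done with OP2.
OP4 starts before OP3 ends → OP3 and OP4 overlap.
OP6 starts after OP3 ends — done with OP3.
OP6 starts after OP4 ends — done with OP4.
OP7 starts before OP6 ends → OP6 and OP7 overlap.
OP5 starts before OP6 ends → OP6 and OP5 overlap.
OP5 starts before OP7 ends → OP7 and OP5 overlap.

OP1 & OP2, OP1 & OP3, OP1 & OP4, OP2 & OP3, OP3 & OP4, OP5 & OP6, OP5 & OP7, OP6 & OP7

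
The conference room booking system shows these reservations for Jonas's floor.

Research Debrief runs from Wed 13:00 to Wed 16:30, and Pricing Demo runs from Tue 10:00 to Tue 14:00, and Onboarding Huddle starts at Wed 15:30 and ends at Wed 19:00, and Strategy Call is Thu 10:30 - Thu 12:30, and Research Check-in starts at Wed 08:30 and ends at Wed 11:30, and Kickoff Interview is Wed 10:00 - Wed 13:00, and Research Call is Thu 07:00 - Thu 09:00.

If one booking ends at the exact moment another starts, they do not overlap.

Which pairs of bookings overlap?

Kickoff Interview & Research Check-in, Onboarding Huddle & Research Debrief

Sorted by start: Pricing Demo, Research Check-in, Kickoff Interview, Research Debrief, Onboarding Huddle, Research Call, Strategy Call.
Research Check-in starts after Pricing Demo ends, so Pricing Demo has no further overlaps.
Kickoff Interview starts before Research Check-in ends → Research Check-in and Kickoff Interview overlap.
Research Debrief starts after Research Check-in ends, so Research Check-in has no further overlaps.
Research Debrief starts exactly when Kickoff Interview ends (back-to-back, no overlap), so Kickoff Interview has no further overlaps.
Onboarding Huddle starts before Research Debrief ends → Research Debrief and Onboarding Huddle overlap.
Research Call starts after Research Debrief ends, so Research Debrief has no further overlaps.
Research Call starts after Onboarding Huddle ends, so Onboarding Huddle has no further overlaps.
Strategy Call starts after Research Call ends.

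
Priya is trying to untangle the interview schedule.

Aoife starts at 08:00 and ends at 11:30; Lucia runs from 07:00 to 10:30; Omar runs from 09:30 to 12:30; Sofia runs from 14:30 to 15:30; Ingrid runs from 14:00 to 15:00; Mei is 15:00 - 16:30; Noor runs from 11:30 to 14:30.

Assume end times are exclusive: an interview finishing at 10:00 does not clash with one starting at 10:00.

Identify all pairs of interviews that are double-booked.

Aoife & Lucia, Aoife & Omar, Ingrid & Noor, Ingrid & Sofia, Lucia & Omar, Mei & Sofia, Noor & Omar

Check each pair: they overlap iff neither finishes before the other starts.
Sorted by start: Lucia, Aoife, Omar, Noor, Ingrid, Sofia, Mei.
Aoife starts before Lucia ends → Lucia and Aoife overlap.
Omar starts before Lucia ends → Lucia and Omar overlap.
Noor starts after Lucia ends; Lucia is clear from here.
Omar starts before Aoife ends → Aoife and Omar overlap.
Noor starts exactly when Aoife ends (back-to-back, no overlap); Aoife is clear from here.
Noor starts before Omar ends → Omar and Noor overlap.
Ingrid starts after Omar ends; Omar is clear from here.
Ingrid starts before Noor ends → Noor and Ingrid overlap.
Sofia starts exactly when Noor ends (back-to-back, no overlap); Noor is clear from here.
Sofia starts before Ingrid ends → Ingrid and Sofia overlap.
Mei starts exactly when Ingrid ends (back-to-back, no overlap).
Mei starts before Sofia ends → Sofia and Mei overlap.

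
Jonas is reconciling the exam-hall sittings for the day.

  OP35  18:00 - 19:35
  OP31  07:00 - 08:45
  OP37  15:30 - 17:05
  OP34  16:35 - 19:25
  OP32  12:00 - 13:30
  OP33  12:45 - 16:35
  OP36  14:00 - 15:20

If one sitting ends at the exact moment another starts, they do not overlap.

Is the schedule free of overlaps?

No

Sorted by start: OP31, OP32, OP33, OP36, OP37, OP34, OP35.
OP32 starts after OP31 ends, so nothing later overlaps OP31 either.
OP33 starts before OP32 ends → OP32 and OP33 overlap.
That's a conflict, so the schedule is not conflict-free.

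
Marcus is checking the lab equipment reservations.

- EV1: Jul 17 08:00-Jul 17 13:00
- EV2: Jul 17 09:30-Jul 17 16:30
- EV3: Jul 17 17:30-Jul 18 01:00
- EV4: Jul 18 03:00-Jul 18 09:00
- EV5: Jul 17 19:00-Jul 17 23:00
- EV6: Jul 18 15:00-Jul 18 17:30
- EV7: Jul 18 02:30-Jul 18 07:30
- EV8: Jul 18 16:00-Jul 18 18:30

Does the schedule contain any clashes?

Sorted by start: EV1, EV2, EV3, EV5, EV7, EV4, EV6, EV8.
EV2 starts before EV1 ends → EV1 and EV2 overlap.
That's a conflict, so the schedule is not conflict-free.

Yes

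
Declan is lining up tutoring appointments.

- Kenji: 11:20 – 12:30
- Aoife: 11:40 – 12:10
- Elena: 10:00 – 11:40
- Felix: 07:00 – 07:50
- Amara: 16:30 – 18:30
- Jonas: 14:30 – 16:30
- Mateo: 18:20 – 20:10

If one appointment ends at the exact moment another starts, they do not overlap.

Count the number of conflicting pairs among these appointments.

3

Two intervals overlap when each starts before the other ends.
Sorted by start: Felix, Elena, Kenji, Aoife, Jonas, Amara, Mateo.
Elena starts after Felix ends, so Felix has no further overlaps.
Kenji starts before Elena ends → Elena and Kenji overlap.
Aoife starts exactly when Elena ends (back-to-back, no overlap), so Elena has no further overlaps.
Aoife starts before Kenji ends → Kenji and Aoife overlap.
Jonas starts after Kenji ends, so Kenji has no further overlaps.
Jonas starts after Aoife ends, so Aoife has no further overlaps.
Amara starts exactly when Jonas ends (back-to-back, no overlap), so Jonas has no further overlaps.
Mateo starts before Amara ends → Amara and Mateo overlap.
Overlapping pairs: Amara & Mateo, Aoife & Kenji, Elena & Kenji — 3 in total.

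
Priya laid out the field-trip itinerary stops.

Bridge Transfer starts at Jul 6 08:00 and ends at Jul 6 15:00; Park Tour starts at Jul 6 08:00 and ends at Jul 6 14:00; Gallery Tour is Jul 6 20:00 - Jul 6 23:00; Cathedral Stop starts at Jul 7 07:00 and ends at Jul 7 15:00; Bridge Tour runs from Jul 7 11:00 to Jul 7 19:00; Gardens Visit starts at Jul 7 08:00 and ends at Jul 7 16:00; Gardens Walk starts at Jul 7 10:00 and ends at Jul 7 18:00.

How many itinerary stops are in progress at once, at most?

4

Walk through starts and ends in time order (an end at T is processed before a start at T):
Jul 6 08:00 start Bridge Transfer → 1
Jul 6 08:00 start Park Tour → 2
Jul 6 14:00 end Park Tour → 1
Jul 6 15:00 end Bridge Transfer → 0
Jul 6 20:00 start Gallery Tour → 1
Jul 6 23:00 end Gallery Tour → 0
Jul 7 07:00 start Cathedral Stop → 1
Jul 7 08:00 start Gardens Visit → 2
Jul 7 10:00 start Gardens Walk → 3
Jul 7 11:00 start Bridge Tour → 4
Jul 7 15:00 end Cathedral Stop → 3
Jul 7 16:00 end Gardens Visit → 2
Jul 7 18:00 end Gardens Walk → 1
Jul 7 19:00 end Bridge Tour → 0
Peak is 4, at Jul 7 11:00 (Bridge Tour, Cathedral Stop, Gardens Visit, Gardens Walk).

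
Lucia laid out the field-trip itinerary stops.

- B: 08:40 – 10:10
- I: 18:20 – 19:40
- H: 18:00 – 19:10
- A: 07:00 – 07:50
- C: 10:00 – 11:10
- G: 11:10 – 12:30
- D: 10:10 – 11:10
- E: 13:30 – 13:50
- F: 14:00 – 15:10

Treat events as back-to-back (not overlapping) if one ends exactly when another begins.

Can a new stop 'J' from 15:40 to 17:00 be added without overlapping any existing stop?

Yes — the slot is free

A: ends 07:50 at or before J starts 15:40 → clear.
B: ends 10:10 at or before J starts 15:40 → clear.
C: ends 11:10 at or before J starts 15:40 → clear.
D: ends 11:10 at or before J starts 15:40 → clear.
G: ends 12:30 at or before J starts 15:40 → clear.
E: ends 13:50 at or before J starts 15:40 → clear.
F: ends 15:10 at or before J starts 15:40 → clear.
H: starts 18:00 at or after J ends 17:00 → clear.
I: starts 18:20 at or after J ends 17:00 → clear.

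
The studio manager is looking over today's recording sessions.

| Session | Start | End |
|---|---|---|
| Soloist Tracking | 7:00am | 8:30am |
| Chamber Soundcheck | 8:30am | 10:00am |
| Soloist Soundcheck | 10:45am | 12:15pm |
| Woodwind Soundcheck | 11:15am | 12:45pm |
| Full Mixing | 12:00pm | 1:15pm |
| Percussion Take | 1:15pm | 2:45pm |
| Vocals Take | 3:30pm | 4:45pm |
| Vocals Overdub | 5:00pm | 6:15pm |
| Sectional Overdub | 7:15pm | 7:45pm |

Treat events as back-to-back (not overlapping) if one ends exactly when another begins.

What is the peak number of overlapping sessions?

Sort all start/end points and keep a running count:
7:00am start Soloist Tracking → 1
8:30am end Soloist Tracking → 0
8:30am start Chamber Soundcheck → 1
10:00am end Chamber Soundcheck → 0
10:45am start Soloist Soundcheck → 1
11:15am start Woodwind Soundcheck → 2
12:00pm start Full Mixing → 3
12:15pm end Soloist Soundcheck → 2
12:45pm end Woodwind Soundcheck → 1
1:15pm end Full Mixing → 0
1:15pm start Percussion Take → 1
2:45pm end Percussion Take → 0
3:30pm start Vocals Take → 1
4:45pm end Vocals Take → 0
5:00pm start Vocals Overdub → 1
6:15pm end Vocals Overdub → 0
7:15pm start Sectional Overdub → 1
7:45pm end Sectional Overdub → 0
Peak is 3, at 12:00pm (Full Mixing, Soloist Soundcheck, Woodwind Soundcheck).

3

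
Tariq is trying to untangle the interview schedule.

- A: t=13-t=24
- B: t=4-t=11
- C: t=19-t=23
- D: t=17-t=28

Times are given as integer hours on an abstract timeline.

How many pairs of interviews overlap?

Sorted by start: B, A, D, C.
A starts after B ends, so B has no further overlaps.
D starts before A ends → A and D overlap.
C starts before A ends → A and C overlap.
C starts before D ends → D and C overlap.
Overlapping pairs: A & C, A & D, C & D — 3 in total.

3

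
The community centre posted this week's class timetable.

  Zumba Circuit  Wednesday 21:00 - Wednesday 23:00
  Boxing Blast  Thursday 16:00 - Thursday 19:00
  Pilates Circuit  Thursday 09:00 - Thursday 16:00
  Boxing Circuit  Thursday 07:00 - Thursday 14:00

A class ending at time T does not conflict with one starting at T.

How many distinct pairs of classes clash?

Sorted by start: Zumba Circuit, Boxing Circuit, Pilates Circuit, Boxing Blast.
Boxing Circuit starts after Zumba Circuit ends, so Zumba Circuit has no further overlaps.
Pilates Circuit starts before Boxing Circuit ends → Boxing Circuit and Pilates Circuit overlap.
Boxing Blast starts after Boxing Circuit ends.
Boxing Blast starts exactly when Pilates Circuit ends (back-to-back, no overlap).
Overlapping pairs: Boxing Circuit & Pilates Circuit — 1 in total.

1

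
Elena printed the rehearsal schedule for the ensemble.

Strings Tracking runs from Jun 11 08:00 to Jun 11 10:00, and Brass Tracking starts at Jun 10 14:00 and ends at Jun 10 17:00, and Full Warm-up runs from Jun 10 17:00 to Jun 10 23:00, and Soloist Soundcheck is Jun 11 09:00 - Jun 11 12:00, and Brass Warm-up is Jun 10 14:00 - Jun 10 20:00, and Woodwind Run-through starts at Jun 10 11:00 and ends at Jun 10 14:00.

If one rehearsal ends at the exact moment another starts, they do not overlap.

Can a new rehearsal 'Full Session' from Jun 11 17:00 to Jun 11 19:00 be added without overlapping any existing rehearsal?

Yes — the slot is free

Woodwind Run-through: ends Jun 10 14:00 at or before Full Session starts Jun 11 17:00 → clear.
Brass Warm-up: ends Jun 10 20:00 at or before Full Session starts Jun 11 17:00 → clear.
Brass Tracking: ends Jun 10 17:00 at or before Full Session starts Jun 11 17:00 → clear.
Full Warm-up: ends Jun 10 23:00 at or before Full Session starts Jun 11 17:00 → clear.
Strings Tracking: ends Jun 11 10:00 at or before Full Session starts Jun 11 17:00 → clear.
Soloist Soundcheck: ends Jun 11 12:00 at or before Full Session starts Jun 11 17:00 → clear.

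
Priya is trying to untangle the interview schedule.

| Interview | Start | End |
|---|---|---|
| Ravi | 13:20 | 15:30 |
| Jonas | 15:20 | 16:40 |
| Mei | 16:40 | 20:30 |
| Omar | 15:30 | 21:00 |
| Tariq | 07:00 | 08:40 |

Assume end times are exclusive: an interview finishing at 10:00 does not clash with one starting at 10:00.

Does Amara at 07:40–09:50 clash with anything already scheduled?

Yes — it overlaps Tariq

Tariq: starts 07:00 before Amara ends 09:50, and ends 08:40 after Amara starts 07:40 → overlap.
Ravi: starts 13:20 at or after Amara ends 09:50 → clear.
Jonas: starts 15:20 at or after Amara ends 09:50 → clear.
Omar: starts 15:30 at or after Amara ends 09:50 → clear.
Mei: starts 16:40 at or after Amara ends 09:50 → clear.
Amara overlaps Tariq.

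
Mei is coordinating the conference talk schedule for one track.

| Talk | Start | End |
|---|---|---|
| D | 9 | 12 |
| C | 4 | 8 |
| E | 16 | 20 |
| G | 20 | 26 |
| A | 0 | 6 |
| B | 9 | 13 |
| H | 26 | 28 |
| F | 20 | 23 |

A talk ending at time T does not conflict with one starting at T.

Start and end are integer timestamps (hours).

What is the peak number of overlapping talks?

2

Sort all start/end points and keep a running count:
0 start A → 1
4 start C → 2
6 end A → 1
8 end C → 0
9 start B → 1
9 start D → 2
12 end D → 1
13 end B → 0
16 start E → 1
20 end E → 0
20 start F → 1
20 start G → 2
23 end F → 1
26 end G → 0
26 start H → 1
28 end H → 0
Peak is 2, at 4 (A, C).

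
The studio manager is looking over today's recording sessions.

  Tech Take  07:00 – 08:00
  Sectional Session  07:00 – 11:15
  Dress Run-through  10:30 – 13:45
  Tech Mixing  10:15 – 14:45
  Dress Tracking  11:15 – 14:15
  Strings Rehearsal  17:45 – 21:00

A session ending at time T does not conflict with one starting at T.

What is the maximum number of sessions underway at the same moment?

3

Walk through starts and ends in time order (an end at T is processed before a start at T):
07:00 start Sectional Session → 1
07:00 start Tech Take → 2
08:00 end Tech Take → 1
10:15 start Tech Mixing → 2
10:30 start Dress Run-through → 3
11:15 end Sectional Session → 2
11:15 start Dress Tracking → 3
13:45 end Dress Run-through → 2
14:15 end Dress Tracking → 1
14:45 end Tech Mixing → 0
17:45 start Strings Rehearsal → 1
21:00 end Strings Rehearsal → 0
Peak is 3, at 10:30 (Dress Run-through, Sectional Session, Tech Mixing).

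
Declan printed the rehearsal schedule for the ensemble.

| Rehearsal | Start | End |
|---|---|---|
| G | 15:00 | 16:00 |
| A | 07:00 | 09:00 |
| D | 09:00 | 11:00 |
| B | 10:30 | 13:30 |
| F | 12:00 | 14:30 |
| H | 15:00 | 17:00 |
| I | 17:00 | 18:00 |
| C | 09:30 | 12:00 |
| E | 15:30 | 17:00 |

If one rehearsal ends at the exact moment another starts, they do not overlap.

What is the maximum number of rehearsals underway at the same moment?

Sort all start/end points and keep a running count:
07:00 start A → 1
09:00 end A → 0
09:00 start D → 1
09:30 start C → 2
10:30 start B → 3
11:00 end D → 2
12:00 end C → 1
12:00 start F → 2
13:30 end B → 1
14:30 end F → 0
15:00 start G → 1
15:00 start H → 2
15:30 start E → 3
16:00 end G → 2
17:00 end E → 1
17:00 end H → 0
17:00 start I → 1
18:00 end I → 0
Peak is 3, at 10:30 (B, C, D).

3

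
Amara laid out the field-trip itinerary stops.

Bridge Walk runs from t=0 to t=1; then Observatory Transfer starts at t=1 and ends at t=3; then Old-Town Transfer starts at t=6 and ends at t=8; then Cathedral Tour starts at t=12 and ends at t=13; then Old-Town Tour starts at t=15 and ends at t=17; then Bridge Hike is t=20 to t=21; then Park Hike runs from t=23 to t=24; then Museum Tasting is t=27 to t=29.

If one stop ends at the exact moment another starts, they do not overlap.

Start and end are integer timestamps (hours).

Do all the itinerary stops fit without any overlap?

Yes

Sorted by start: Bridge Walk, Observatory Transfer, Old-Town Transfer, Cathedral Tour, Old-Town Tour, Bridge Hike, Park Hike, Museum Tasting.
Observatory Transfer starts exactly when Bridge Walk ends (back-to-back, no overlap); Bridge Walk is clear from here.
Old-Town Transfer starts after Observatory Transfer ends; Observatory Transfer is clear from here.
Cathedral Tour starts after Old-Town Transfer ends; Old-Town Transfer is clear from here.
Old-Town Tour starts after Cathedral Tour ends; Cathedral Tour is clear from here.
Bridge Hike starts after Old-Town Tour ends; Old-Town Tour is clear from here.
Park Hike starts after Bridge Hike ends; Bridge Hike is clear from here.
Museum Tasting starts after Park Hike ends.
Every pair is clear; the schedule has no overlaps.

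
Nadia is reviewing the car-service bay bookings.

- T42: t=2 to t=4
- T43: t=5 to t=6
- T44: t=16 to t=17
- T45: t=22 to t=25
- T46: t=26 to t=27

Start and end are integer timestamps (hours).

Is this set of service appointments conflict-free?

Sorted by start: T42, T43, T44, T45, T46.
T43 starts after T42 ends; T42 is clear from here.
T44 starts after T43 ends; T43 is clear from here.
T45 starts after T44 ends; T44 is clear from here.
T46 starts after T45 ends.
Every pair is clear; the schedule has no overlaps.

Yes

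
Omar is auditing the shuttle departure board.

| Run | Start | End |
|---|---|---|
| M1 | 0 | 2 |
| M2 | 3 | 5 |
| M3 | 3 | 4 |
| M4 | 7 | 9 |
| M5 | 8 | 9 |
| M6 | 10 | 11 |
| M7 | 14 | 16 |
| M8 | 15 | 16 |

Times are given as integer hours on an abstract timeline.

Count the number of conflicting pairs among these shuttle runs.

Sorted by start: M1, M2, M3, M4, M5, M6, M7, M8.
M2 starts after M1 ends; M1 is clear from here.
M3 starts before M2 ends → M2 and M3 overlap.
M4 starts after M2 ends; M2 is clear from here.
M4 starts after M3 ends; M3 is clear from here.
M5 starts before M4 ends → M4 and M5 overlap.
M6 starts after M4 ends; M4 is clear from here.
M6 starts after M5 ends; M5 is clear from here.
M7 starts after M6 ends; M6 is clear from here.
M8 starts before M7 ends → M7 and M8 overlap.
Overlapping pairs: M2 & M3, M4 & M5, M7 & M8 — 3 in total.

3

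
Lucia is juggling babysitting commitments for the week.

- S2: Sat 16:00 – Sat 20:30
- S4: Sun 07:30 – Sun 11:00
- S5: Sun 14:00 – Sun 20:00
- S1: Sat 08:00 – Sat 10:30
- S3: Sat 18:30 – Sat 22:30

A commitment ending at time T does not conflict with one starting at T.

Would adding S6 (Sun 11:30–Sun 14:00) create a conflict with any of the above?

S1: ends Sat 10:30 at or before S6 starts Sun 11:30 → clear.
S2: ends Sat 20:30 at or before S6 starts Sun 11:30 → clear.
S3: ends Sat 22:30 at or before S6 starts Sun 11:30 → clear.
S4: ends Sun 11:00 at or before S6 starts Sun 11:30 → clear.
S5: starts Sun 14:00 at or after S6 ends Sun 14:00 → clear.

No — it doesn't clash with anything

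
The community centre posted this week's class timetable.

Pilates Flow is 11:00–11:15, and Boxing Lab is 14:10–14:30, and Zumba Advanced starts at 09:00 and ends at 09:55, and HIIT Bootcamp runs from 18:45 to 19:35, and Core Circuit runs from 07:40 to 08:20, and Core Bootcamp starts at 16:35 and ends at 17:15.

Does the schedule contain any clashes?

Sorted by start: Core Circuit, Zumba Advanced, Pilates Flow, Boxing Lab, Core Bootcamp, HIIT Bootcamp.
Zumba Advanced starts after Core Circuit ends, so Core Circuit has no further overlaps.
Pilates Flow starts after Zumba Advanced ends, so Zumba Advanced has no further overlaps.
Boxing Lab starts after Pilates Flow ends, so Pilates Flow has no further overlaps.
Core Bootcamp starts after Boxing Lab ends, so Boxing Lab has no further overlaps.
HIIT Bootcamp starts after Core Bootcamp ends.
Every pair is clear; the schedule has no overlaps.

No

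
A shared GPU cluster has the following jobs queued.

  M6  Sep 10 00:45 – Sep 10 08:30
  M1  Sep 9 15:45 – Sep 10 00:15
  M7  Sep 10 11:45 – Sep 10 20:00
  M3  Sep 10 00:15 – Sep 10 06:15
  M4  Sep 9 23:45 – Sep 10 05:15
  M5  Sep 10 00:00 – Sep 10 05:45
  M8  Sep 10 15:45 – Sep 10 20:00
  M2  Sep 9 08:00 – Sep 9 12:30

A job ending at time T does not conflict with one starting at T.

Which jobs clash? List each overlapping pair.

Sorted by start: M2, M1, M4, M5, M3, M6, M7, M8.
M1 starts after M2 ends, so nothing later overlaps M2 either.
M4 starts before M1 ends → M1 and M4 overlap.
M5 starts before M1 ends → M1 and M5 overlap.
M3 starts exactly when M1 ends (back-to-back, no overlap), so nothing later overlaps M1 either.
M5 starts before M4 ends → M4 and M5 overlap.
M3 starts before M4 ends → M4 and M3 overlap.
M6 starts before M4 ends → M4 and M6 overlap.
M7 starts after M4 ends, so nothing later overlaps M4 either.
M3 starts before M5 ends → M5 and M3 overlap.
M6 starts before M5 ends → M5 and M6 overlap.
M7 starts after M5 ends, so nothing later overlaps M5 either.
M6 starts before M3 ends → M3 and M6 overlap.
M7 starts after M3 ends, so nothing later overlaps M3 either.
M7 starts after M6 ends, so nothing later overlaps M6 either.
M8 starts before M7 ends → M7 and M8 overlap.

M1 & M4, M1 & M5, M3 & M4, M3 & M5, M3 & M6, M4 & M5, M4 & M6, M5 & M6, M7 & M8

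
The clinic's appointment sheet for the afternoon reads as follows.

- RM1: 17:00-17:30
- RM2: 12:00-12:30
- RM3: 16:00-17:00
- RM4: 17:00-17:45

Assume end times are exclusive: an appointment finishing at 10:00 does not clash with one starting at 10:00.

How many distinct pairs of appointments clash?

Check each pair: they overlap iff neither finishes before the other starts.
Sorted by start: RM2, RM3, RM1, RM4.
RM3 starts after RM2 ends, so nothing later overlaps RM2 either.
RM1 starts exactly when RM3 ends (back-to-back, no overlap), so nothing later overlaps RM3 either.
RM4 starts before RM1 ends → RM1 and RM4 overlap.
Overlapping pairs: RM1 & RM4 — 1 in total.

1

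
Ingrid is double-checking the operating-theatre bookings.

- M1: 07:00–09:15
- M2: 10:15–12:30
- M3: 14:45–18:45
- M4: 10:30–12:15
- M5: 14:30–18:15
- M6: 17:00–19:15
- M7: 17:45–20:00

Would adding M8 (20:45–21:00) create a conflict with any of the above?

M1: ends 09:15 at or before M8 starts 20:45 → clear.
M2: ends 12:30 at or before M8 starts 20:45 → clear.
M4: ends 12:15 at or before M8 starts 20:45 → clear.
M5: ends 18:15 at or before M8 starts 20:45 → clear.
M3: ends 18:45 at or before M8 starts 20:45 → clear.
M6: ends 19:15 at or before M8 starts 20:45 → clear.
M7: ends 20:00 at or before M8 starts 20:45 → clear.

No — it doesn't clash with anything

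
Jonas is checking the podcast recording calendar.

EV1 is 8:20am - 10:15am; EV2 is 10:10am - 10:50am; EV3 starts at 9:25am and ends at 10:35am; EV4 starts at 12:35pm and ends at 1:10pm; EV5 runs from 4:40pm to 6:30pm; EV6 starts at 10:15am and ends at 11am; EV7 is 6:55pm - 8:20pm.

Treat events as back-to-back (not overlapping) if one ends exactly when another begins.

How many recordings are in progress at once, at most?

3

Sweep the timeline, counting +1 at each start and −1 at each end (ends before starts at a tie):
8:20am start EV1 → 1
9:25am start EV3 → 2
10:10am start EV2 → 3
10:15am end EV1 → 2
10:15am start EV6 → 3
10:35am end EV3 → 2
10:50am end EV2 → 1
11am end EV6 → 0
12:35pm start EV4 → 1
1:10pm end EV4 → 0
4:40pm start EV5 → 1
6:30pm end EV5 → 0
6:55pm start EV7 → 1
8:20pm end EV7 → 0
Peak is 3, at 10:10am (EV1, EV2, EV3).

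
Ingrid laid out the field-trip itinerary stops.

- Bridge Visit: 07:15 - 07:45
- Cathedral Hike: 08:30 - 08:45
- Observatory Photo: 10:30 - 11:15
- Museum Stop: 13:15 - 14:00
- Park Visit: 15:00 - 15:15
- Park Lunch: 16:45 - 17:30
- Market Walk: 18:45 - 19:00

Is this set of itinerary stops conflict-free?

Yes

Sorted by start: Bridge Visit, Cathedral Hike, Observatory Photo, Museum Stop, Park Visit, Park Lunch, Market Walk.
Cathedral Hike starts after Bridge Visit ends; Bridge Visit is clear from here.
Observatory Photo starts after Cathedral Hike ends; Cathedral Hike is clear from here.
Museum Stop starts after Observatory Photo ends; Observatory Photo is clear from here.
Park Visit starts after Museum Stop ends; Museum Stop is clear from here.
Park Lunch starts after Park Visit ends; Park Visit is clear from here.
Market Walk starts after Park Lunch ends.
Every pair is clear; the schedule has no overlaps.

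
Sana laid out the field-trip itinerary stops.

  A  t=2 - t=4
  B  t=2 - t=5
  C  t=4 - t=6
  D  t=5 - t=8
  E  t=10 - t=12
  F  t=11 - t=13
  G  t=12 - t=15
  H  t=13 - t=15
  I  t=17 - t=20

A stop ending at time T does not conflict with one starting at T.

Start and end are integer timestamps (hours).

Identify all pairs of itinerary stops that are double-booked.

Check each pair: they overlap iff neither finishes before the other starts.
Sorted by start: A, B, C, D, E, F, G, H, I.
B starts before A ends → A and B overlap.
C starts exactly when A ends (back-to-back, no overlap), so nothing later overlaps A either.
C starts before B ends → B and C overlap.
D starts exactly when B ends (back-to-back, no overlap), so nothing later overlaps B either.
D starts before C ends → C and D overlap.
E starts after C ends, so nothing later overlaps C either.
E starts after D ends, so nothing later overlaps D either.
F starts before E ends → E and F overlap.
G starts exactly when E ends (back-to-back, no overlap), so nothing later overlaps E either.
G starts before F ends → F and G overlap.
H starts exactly when F ends (back-to-back, no overlap), so nothing later overlaps F either.
H starts before G ends → G and H overlap.
I starts after G ends.
I starts after H ends.

A & B, B & C, C & D, E & F, F & G, G & H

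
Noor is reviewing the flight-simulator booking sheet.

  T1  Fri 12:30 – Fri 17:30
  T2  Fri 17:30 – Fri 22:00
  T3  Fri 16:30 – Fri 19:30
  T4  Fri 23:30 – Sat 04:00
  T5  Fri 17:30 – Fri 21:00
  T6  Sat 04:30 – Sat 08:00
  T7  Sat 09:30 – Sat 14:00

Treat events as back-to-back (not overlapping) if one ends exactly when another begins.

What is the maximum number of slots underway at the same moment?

3

Sweep the timeline, counting +1 at each start and −1 at each end (ends before starts at a tie):
Fri 12:30 start T1 → 1
Fri 16:30 start T3 → 2
Fri 17:30 end T1 → 1
Fri 17:30 start T2 → 2
Fri 17:30 start T5 → 3
Fri 19:30 end T3 → 2
Fri 21:00 end T5 → 1
Fri 22:00 end T2 → 0
Fri 23:30 start T4 → 1
Sat 04:00 end T4 → 0
Sat 04:30 start T6 → 1
Sat 08:00 end T6 → 0
Sat 09:30 start T7 → 1
Sat 14:00 end T7 → 0
Peak is 3, at Fri 17:30 (T2, T3, T5).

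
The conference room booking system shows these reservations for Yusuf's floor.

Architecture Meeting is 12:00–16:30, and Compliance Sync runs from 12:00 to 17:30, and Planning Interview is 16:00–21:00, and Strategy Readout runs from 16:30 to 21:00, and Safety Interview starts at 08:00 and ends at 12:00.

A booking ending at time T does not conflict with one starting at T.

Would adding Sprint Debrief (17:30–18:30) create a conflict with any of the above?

Safety Interview: ends 12:00 at or before Sprint Debrief starts 17:30 → clear.
Architecture Meeting: ends 16:30 at or before Sprint Debrief starts 17:30 → clear.
Compliance Sync: ends 17:30 at or before Sprint Debrief starts 17:30 → clear.
Planning Interview: starts 16:00 before Sprint Debrief ends 18:30, and ends 21:00 after Sprint Debrief starts 17:30 → overlap.
Strategy Readout: starts 16:30 before Sprint Debrief ends 18:30, and ends 21:00 after Sprint Debrief starts 17:30 → overlap.
Sprint Debrief overlaps Strategy Readout, Planning Interview.

Yes — it overlaps Planning Interview, Strategy Readout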